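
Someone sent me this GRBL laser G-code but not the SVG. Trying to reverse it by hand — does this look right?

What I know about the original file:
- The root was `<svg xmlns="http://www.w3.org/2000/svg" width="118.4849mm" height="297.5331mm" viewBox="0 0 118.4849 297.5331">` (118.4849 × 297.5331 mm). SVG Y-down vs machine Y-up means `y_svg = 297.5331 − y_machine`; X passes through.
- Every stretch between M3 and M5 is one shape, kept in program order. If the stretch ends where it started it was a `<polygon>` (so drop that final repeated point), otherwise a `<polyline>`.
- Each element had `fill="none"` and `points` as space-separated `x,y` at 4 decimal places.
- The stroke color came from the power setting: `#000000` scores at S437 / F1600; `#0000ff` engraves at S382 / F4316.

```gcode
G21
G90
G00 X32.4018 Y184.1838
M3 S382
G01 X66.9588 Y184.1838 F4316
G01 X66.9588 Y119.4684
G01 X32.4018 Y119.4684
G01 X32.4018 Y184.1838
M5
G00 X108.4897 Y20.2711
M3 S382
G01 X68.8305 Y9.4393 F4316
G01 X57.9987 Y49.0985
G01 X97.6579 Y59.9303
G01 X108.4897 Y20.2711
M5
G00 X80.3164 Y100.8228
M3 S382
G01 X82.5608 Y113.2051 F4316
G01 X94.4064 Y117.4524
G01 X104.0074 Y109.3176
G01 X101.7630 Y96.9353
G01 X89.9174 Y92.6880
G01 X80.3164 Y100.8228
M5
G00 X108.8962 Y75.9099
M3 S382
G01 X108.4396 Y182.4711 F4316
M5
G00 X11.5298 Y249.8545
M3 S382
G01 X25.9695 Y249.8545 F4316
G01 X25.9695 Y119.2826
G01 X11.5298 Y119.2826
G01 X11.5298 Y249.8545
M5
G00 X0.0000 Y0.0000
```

Machine Y-up, SVG Y-down with viewBox height 297.5331, so y_svg = 297.5331 − y_machine; X carries over. Every run uses S382, so all elements get stroke `#0000ff` (engrave).

Run 1: The run returns to its start, so emit a `<polygon>` with points (Y-flipped): 32.4018,113.3493 66.9588,113.3493 66.9588,178.0647 32.4018,178.0647.

Run 2: The run returns to its start, so emit a `<polygon>` with points (Y-flipped): 108.4897,277.2620 68.8305,288.0938 57.9987,248.4346 97.6579,237.6028.

Run 3: The run returns to its start, so emit a `<polygon>` with points (Y-flipped): 80.3164,196.7103 82.5608,184.3280 94.4064,180.0807 104.0074,188.2155 101.7630,200.5978 89.9174,204.8451.

Run 4: The run is open, so emit a `<polyline>` with points (Y-flipped): 108.8962,221.6232 108.4396,115.0620.

Run 5: The run returns to its start, so emit a `<polygon>` with points (Y-flipped): 11.5298,47.6786 25.9695,47.6786 25.9695,178.2505 11.5298,178.2505.

<svg xmlns="http://www.w3.org/2000/svg" width="118.4849mm" height="297.5331mm" viewBox="0 0 118.4849 297.5331">
  <polygon points="32.4018,113.3493 66.9588,113.3493 66.9588,178.0647 32.4018,178.0647" fill="none" stroke="#0000ff"/>
  <polygon points="108.4897,277.2620 68.8305,288.0938 57.9987,248.4346 97.6579,237.6028" fill="none" stroke="#0000ff"/>
  <polygon points="80.3164,196.7103 82.5608,184.3280 94.4064,180.0807 104.0074,188.2155 101.7630,200.5978 89.9174,204.8451" fill="none" stroke="#0000ff"/>
  <polyline points="108.8962,221.6232 108.4396,115.0620" fill="none" stroke="#0000ff"/>
  <polygon points="11.5298,47.6786 25.9695,47.6786 25.9695,178.2505 11.5298,178.2505" fill="none" stroke="#0000ff"/>
</svg>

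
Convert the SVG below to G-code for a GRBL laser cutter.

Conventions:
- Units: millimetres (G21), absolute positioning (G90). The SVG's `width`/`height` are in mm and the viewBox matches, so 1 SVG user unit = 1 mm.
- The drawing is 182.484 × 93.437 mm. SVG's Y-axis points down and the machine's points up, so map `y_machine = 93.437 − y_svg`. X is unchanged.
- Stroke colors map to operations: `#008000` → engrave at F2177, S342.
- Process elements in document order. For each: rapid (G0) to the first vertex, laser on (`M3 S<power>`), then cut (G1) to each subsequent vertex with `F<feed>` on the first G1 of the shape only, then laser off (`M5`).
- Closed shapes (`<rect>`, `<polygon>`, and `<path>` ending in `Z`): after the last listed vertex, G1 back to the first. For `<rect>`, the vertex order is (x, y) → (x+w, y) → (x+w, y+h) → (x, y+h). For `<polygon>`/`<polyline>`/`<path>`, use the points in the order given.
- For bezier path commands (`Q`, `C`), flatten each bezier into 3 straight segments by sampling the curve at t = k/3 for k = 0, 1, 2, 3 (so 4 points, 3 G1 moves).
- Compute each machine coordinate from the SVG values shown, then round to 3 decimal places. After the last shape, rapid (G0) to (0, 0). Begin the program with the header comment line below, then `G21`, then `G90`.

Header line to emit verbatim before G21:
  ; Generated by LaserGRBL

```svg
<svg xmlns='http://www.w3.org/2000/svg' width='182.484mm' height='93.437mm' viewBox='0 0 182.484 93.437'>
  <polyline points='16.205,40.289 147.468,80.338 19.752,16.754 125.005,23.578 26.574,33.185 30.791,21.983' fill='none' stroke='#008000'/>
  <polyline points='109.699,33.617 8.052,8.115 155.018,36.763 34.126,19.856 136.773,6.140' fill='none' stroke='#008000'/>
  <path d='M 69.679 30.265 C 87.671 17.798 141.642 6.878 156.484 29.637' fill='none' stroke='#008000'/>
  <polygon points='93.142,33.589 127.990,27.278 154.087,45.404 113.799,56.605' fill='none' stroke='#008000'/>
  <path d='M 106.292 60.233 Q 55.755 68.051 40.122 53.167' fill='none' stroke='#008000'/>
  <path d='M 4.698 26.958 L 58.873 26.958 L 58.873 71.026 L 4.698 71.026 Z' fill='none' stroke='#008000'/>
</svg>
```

Since the viewBox matches the mm dimensions, user units are millimetres directly. The only transform is the Y-flip y_m = 93.437 − y_svg.

Shape 1 is a open polyline drawn with `<polyline>`. Its stroke #008000 means engrave at S342, F2177. After flipping Y the toolpath is (16.205,53.148) → (147.468,13.099) → (19.752,76.683) → (125.005,69.859) → (26.574,60.252) → (30.791,71.454).

Shape 2 is a open polyline drawn with `<polyline>`. Its stroke #008000 means engrave at S342, F2177. After flipping Y the toolpath is (109.699,59.820) → (8.052,85.322) → (155.018,56.674) → (34.126,73.581) → (136.773,87.297).

Shape 3 is a cubic bezier drawn with `<path>`. Its stroke #008000 means engrave at S342, F2177. After flipping Y the toolpath is (69.679,63.172) → (96.882,73.933) → (131.381,76.523) → (156.484,63.800).

Shape 4 is a closed polygon drawn with `<polygon>`. Its stroke #008000 means engrave at S342, F2177. After flipping Y the toolpath is (93.142,59.848) → (127.990,66.159) → (154.087,48.033) → (113.799,36.832) → (93.142,59.848), returning to the start.

Shape 5 is a quadratic bezier drawn with `<path>`. Its stroke #008000 means engrave at S342, F2177. After flipping Y the toolpath is (106.292,33.204) → (76.479,30.514) → (54.422,32.870) → (40.122,40.270).

Shape 6 is a rectangle drawn with `<path>`. Its stroke #008000 means engrave at S342, F2177. After flipping Y the toolpath is (4.698,66.479) → (58.873,66.479) → (58.873,22.411) → (4.698,22.411) → (4.698,66.479), returning to the start.

; Generated by LaserGRBL
G21
G90
G0 X16.205 Y53.148
M3 S342
G1 X147.468 Y13.099 F2177
G1 X19.752 Y76.683
G1 X125.005 Y69.859
G1 X26.574 Y60.252
G1 X30.791 Y71.454
M5
G0 X109.699 Y59.820
M3 S342
G1 X8.052 Y85.322 F2177
G1 X155.018 Y56.674
G1 X34.126 Y73.581
G1 X136.773 Y87.297
M5
G0 X69.679 Y63.172
M3 S342
G1 X96.882 Y73.933 F2177
G1 X131.381 Y76.523
G1 X156.484 Y63.800
M5
G0 X93.142 Y59.848
M3 S342
G1 X127.990 Y66.159 F2177
G1 X154.087 Y48.033
G1 X113.799 Y36.832
G1 X93.142 Y59.848
M5
G0 X106.292 Y33.204
M3 S342
G1 X76.479 Y30.514 F2177
G1 X54.422 Y32.870
G1 X40.122 Y40.270
M5
G0 X4.698 Y66.479
M3 S342
G1 X58.873 Y66.479 F2177
G1 X58.873 Y22.411
G1 X4.698 Y22.411
G1 X4.698 Y66.479
M5
G0 X0.000 Y0.000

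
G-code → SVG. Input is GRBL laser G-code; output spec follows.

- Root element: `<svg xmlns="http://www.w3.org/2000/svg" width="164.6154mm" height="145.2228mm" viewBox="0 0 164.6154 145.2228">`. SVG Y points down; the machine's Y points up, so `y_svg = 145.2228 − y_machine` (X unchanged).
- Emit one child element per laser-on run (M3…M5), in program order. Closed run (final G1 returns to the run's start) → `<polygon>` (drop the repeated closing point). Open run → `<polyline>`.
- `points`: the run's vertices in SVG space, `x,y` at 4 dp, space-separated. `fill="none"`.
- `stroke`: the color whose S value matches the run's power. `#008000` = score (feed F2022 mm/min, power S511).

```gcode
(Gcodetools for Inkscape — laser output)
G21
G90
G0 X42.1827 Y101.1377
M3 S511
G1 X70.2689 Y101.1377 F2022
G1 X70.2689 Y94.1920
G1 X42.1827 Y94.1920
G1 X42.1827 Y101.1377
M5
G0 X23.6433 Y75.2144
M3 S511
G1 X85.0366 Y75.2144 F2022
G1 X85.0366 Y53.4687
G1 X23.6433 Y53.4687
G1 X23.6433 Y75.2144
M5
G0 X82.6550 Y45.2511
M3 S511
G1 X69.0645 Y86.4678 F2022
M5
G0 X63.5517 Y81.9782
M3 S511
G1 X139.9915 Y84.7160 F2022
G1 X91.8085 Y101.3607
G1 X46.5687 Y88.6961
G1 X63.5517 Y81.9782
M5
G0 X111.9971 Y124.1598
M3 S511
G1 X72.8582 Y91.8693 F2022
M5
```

y_svg = 145.2228 − y_m. Every run uses S511, so all elements get stroke `#008000` (score).

[1] closed run; points: 42.1827,44.0851 70.2689,44.0851 70.2689,51.0308 42.1827,51.0308

[2] closed run; points: 23.6433,70.0084 85.0366,70.0084 85.0366,91.7541 23.6433,91.7541

[3] open run; points: 82.6550,99.9717 69.0645,58.7550

[4] closed run; points: 63.5517,63.2446 139.9915,60.5068 91.8085,43.8621 46.5687,56.5267

[5] open run; points: 111.9971,21.0630 72.8582,53.3535

<svg xmlns="http://www.w3.org/2000/svg" width="164.6154mm" height="145.2228mm" viewBox="0 0 164.6154 145.2228">
  <polygon points="42.1827,44.0851 70.2689,44.0851 70.2689,51.0308 42.1827,51.0308" fill="none" stroke="#008000"/>
  <polygon points="23.6433,70.0084 85.0366,70.0084 85.0366,91.7541 23.6433,91.7541" fill="none" stroke="#008000"/>
  <polyline points="82.6550,99.9717 69.0645,58.7550" fill="none" stroke="#008000"/>
  <polygon points="63.5517,63.2446 139.9915,60.5068 91.8085,43.8621 46.5687,56.5267" fill="none" stroke="#008000"/>
  <polyline points="111.9971,21.0630 72.8582,53.3535" fill="none" stroke="#008000"/>
</svg>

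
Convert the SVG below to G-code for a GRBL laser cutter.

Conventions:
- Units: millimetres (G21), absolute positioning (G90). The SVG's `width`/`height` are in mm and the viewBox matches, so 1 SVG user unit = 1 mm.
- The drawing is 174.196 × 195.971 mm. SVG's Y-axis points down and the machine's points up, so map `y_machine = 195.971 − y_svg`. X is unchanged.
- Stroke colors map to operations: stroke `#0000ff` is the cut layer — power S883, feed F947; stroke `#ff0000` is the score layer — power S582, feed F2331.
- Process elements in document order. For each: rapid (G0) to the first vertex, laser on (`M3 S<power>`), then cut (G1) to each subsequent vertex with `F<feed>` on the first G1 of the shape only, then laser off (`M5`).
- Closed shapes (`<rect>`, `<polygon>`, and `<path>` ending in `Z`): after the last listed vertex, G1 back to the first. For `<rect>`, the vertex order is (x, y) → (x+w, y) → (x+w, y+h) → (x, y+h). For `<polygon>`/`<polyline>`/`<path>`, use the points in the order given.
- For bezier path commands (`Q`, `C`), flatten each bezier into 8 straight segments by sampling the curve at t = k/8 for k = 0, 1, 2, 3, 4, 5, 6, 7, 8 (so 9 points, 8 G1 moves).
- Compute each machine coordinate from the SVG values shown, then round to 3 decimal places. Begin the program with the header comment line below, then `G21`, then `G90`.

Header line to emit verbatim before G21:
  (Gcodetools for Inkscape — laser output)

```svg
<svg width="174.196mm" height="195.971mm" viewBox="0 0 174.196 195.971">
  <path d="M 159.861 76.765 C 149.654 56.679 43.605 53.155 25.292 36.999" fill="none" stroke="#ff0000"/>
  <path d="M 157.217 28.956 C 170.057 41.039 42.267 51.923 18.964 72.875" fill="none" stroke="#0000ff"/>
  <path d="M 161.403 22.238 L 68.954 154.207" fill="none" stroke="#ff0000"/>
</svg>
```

Since the viewBox matches the mm dimensions, user units are millimetres directly. The only transform is the Y-flip y_m = 195.971 − y_svg.

Shape 1 is a cubic bezier drawn with `<path>`. Its stroke #ff0000 means score at S582, F2331. After flipping Y the toolpath is (159.861,119.206) → (151.899,126.019) → (137.104,131.621) → (117.626,136.355) → (95.616,140.563) → (73.227,144.586) → (52.609,148.767) → (35.913,153.449) → (25.292,158.972).

Shape 2 is a cubic bezier drawn with `<path>`. Its stroke #0000ff means cut at S883, F947. After flipping Y the toolpath is (157.217,167.015) → (155.919,162.518) → (144.309,158.002) → (125.260,153.333) → (101.644,148.381) → (76.334,143.014) → (52.203,137.098) → (32.122,130.503) → (18.964,123.096).

Shape 3 is a line segment drawn with `<path>`. Its stroke #ff0000 means score at S582, F2331. After flipping Y the toolpath is (161.403,173.733) → (68.954,41.764).

(Gcodetools for Inkscape — laser output)
G21
G90
G0 X159.861 Y119.206
M3 S582
G1 X151.899 Y126.019 F2331
G1 X137.104 Y131.621
G1 X117.626 Y136.355
G1 X95.616 Y140.563
G1 X73.227 Y144.586
G1 X52.609 Y148.767
G1 X35.913 Y153.449
G1 X25.292 Y158.972
M5
G0 X157.217 Y167.015
M3 S883
G1 X155.919 Y162.518 F947
G1 X144.309 Y158.002
G1 X125.260 Y153.333
G1 X101.644 Y148.381
G1 X76.334 Y143.014
G1 X52.203 Y137.098
G1 X32.122 Y130.503
G1 X18.964 Y123.096
M5
G0 X161.403 Y173.733
M3 S582
G1 X68.954 Y41.764 F2331
M5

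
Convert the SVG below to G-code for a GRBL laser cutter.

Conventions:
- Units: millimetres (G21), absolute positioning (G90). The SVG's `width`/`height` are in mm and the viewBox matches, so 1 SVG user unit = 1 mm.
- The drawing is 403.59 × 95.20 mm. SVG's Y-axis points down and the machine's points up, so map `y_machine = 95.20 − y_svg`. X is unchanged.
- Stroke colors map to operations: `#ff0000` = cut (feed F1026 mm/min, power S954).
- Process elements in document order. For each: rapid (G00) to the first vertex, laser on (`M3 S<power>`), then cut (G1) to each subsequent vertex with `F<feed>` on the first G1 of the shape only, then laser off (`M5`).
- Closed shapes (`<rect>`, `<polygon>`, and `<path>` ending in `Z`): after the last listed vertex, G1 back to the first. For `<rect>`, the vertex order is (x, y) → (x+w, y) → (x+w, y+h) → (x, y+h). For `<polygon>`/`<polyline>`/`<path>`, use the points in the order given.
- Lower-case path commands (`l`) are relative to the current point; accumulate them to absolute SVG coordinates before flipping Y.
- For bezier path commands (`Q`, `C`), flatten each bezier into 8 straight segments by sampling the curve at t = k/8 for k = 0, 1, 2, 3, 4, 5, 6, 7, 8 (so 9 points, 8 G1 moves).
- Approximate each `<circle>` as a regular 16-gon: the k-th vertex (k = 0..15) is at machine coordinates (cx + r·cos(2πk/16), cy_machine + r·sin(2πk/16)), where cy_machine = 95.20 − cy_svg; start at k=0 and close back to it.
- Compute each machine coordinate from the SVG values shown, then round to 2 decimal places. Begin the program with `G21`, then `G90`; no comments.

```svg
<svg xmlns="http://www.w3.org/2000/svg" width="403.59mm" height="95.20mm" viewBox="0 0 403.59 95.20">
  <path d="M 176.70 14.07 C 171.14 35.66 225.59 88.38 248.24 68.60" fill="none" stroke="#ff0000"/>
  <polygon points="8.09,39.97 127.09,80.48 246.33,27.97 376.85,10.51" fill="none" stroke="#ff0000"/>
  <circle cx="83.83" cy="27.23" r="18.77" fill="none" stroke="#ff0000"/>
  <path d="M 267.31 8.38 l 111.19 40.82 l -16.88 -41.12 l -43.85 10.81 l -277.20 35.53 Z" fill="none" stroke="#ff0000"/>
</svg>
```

G21
G90
G00 X176.70 Y81.13
M3 S954
G1 X177.25 Y71.78 F1026
G1 X182.35 Y60.72
G1 X190.92 Y49.17
G1 X201.89 Y38.35
G1 X214.18 Y29.47
G1 X226.72 Y23.74
G1 X238.43 Y22.38
G1 X248.24 Y26.60
M5
G00 X8.09 Y55.23
M3 S954
G1 X127.09 Y14.72 F1026
G1 X246.33 Y67.23
G1 X376.85 Y84.69
G1 X8.09 Y55.23
M5
G00 X102.60 Y67.97
M3 S954
G1 X101.17 Y75.15 F1026
G1 X97.10 Y81.24
G1 X91.01 Y85.31
G1 X83.83 Y86.74
G1 X76.65 Y85.31
G1 X70.56 Y81.24
G1 X66.49 Y75.15
G1 X65.06 Y67.97
G1 X66.49 Y60.79
G1 X70.56 Y54.70
G1 X76.65 Y50.63
G1 X83.83 Y49.20
G1 X91.01 Y50.63
G1 X97.10 Y54.70
G1 X101.17 Y60.79
G1 X102.60 Y67.97
M5
G00 X267.31 Y86.82
M3 S954
G1 X378.50 Y46.00 F1026
G1 X361.62 Y87.12
G1 X317.77 Y76.31
G1 X40.57 Y40.78
G1 X267.31 Y86.82
M5

Since the viewBox matches the mm dimensions, user units are millimetres directly. The only transform is the Y-flip y_m = 95.20 − y_svg.

Shape 1 is a cubic bezier drawn with `<path>`. Its stroke #ff0000 means cut at S954, F1026. After flipping Y the toolpath is (176.70,81.13) → (177.25,71.78) → (182.35,60.72) → (190.92,49.17) → (201.89,38.35) → (214.18,29.47) → (226.72,23.74) → (238.43,22.38) → (248.24,26.60).

Shape 2 is a closed polygon drawn with `<polygon>`. Its stroke #ff0000 means cut at S954, F1026. After flipping Y the toolpath is (8.09,55.23) → (127.09,14.72) → (246.33,67.23) → (376.85,84.69) → (8.09,55.23), returning to the start.

Shape 3 is a circle drawn with `<circle>`. Its stroke #ff0000 means cut at S954, F1026. After flipping Y the toolpath is (102.60,67.97) → (101.17,75.15) → (97.10,81.24) → (91.01,85.31) → (83.83,86.74) → (76.65,85.31) → (70.56,81.24) → (66.49,75.15) → (65.06,67.97) → (66.49,60.79) → (70.56,54.70) → (76.65,50.63) → (83.83,49.20) → (91.01,50.63) → (97.10,54.70) → (101.17,60.79) → (102.60,67.97), returning to the start.

Shape 4 is a closed polygon drawn with `<path>`. Its stroke #ff0000 means cut at S954, F1026. After flipping Y the toolpath is (267.31,86.82) → (378.50,46.00) → (361.62,87.12) → (317.77,76.31) → (40.57,40.78) → (267.31,86.82), returning to the start.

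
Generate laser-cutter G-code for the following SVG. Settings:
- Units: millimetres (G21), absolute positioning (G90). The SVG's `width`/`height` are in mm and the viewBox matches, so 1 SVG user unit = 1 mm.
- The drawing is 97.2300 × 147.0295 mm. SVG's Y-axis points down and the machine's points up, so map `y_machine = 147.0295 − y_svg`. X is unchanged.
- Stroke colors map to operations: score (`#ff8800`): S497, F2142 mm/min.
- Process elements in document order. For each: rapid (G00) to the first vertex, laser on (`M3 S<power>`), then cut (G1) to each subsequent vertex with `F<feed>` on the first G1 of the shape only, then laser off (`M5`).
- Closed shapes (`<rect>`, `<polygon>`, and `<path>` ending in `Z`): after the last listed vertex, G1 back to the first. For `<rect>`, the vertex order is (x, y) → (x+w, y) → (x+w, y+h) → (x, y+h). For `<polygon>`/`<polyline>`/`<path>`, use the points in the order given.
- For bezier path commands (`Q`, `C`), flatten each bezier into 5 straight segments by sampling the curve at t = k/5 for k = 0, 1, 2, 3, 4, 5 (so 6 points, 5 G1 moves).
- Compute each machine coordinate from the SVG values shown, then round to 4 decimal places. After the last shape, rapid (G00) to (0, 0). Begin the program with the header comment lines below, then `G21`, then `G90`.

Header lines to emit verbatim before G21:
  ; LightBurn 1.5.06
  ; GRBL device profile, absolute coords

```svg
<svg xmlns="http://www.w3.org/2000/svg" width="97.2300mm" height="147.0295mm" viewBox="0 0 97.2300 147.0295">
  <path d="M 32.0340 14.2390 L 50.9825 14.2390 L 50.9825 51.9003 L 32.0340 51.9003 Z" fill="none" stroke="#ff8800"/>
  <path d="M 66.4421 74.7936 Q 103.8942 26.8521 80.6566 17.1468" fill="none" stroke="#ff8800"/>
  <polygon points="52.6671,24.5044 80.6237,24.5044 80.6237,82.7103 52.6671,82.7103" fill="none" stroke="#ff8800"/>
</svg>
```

1 u = 1 mm; y_m = 147.0295 − y.

[1] `<path>` rectangle, #ff8800→score S497 F2142: (32.0340,132.7905) → (50.9825,132.7905) → (50.9825,95.1292) → (32.0340,95.1292) → (32.0340,132.7905) (closed)

[2] `<path>` quadratic bezier, #ff8800→score S497 F2142: (66.4421,72.2359) → (78.9954,89.8831) → (86.6934,104.4713) → (89.5363,116.0007) → (87.5241,124.4711) → (80.6566,129.8827)

[3] `<polygon>` rectangle, #ff8800→score S497 F2142: (52.6671,122.5251) → (80.6237,122.5251) → (80.6237,64.3192) → (52.6671,64.3192) → (52.6671,122.5251) (closed)

; LightBurn 1.5.06
; GRBL device profile, absolute coords
G21
G90
G00 X32.0340 Y132.7905
M3 S497
G1 X50.9825 Y132.7905 F2142
G1 X50.9825 Y95.1292
G1 X32.0340 Y95.1292
G1 X32.0340 Y132.7905
M5
G00 X66.4421 Y72.2359
M3 S497
G1 X78.9954 Y89.8831 F2142
G1 X86.6934 Y104.4713
G1 X89.5363 Y116.0007
G1 X87.5241 Y124.4711
G1 X80.6566 Y129.8827
M5
G00 X52.6671 Y122.5251
M3 S497
G1 X80.6237 Y122.5251 F2142
G1 X80.6237 Y64.3192
G1 X52.6671 Y64.3192
G1 X52.6671 Y122.5251
M5
G00 X0.0000 Y0.0000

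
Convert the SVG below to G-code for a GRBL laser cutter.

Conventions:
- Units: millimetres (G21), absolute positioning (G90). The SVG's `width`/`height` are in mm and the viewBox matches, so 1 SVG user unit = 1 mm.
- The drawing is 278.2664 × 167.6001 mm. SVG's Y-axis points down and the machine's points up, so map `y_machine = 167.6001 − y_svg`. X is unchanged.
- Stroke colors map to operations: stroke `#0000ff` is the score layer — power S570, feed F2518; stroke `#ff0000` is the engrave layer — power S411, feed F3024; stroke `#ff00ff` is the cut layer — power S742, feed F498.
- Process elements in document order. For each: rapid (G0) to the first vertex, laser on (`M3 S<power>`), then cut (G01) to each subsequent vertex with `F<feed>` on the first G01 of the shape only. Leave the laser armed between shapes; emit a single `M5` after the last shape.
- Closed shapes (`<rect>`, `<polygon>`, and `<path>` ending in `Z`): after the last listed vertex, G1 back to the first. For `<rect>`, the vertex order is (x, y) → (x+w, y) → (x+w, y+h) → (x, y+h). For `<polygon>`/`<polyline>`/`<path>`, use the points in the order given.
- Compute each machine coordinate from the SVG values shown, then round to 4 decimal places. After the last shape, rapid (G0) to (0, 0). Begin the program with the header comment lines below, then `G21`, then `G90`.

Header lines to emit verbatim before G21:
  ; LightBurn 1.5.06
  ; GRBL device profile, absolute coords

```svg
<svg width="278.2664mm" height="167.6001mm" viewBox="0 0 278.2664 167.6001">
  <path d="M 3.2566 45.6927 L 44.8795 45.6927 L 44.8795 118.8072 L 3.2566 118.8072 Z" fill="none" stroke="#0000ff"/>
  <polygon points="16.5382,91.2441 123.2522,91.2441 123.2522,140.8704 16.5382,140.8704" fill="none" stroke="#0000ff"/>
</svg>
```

; LightBurn 1.5.06
; GRBL device profile, absolute coords
G21
G90
G0 X3.2566 Y121.9074
M3 S570
G01 X44.8795 Y121.9074 F2518
G01 X44.8795 Y48.7929
G01 X3.2566 Y48.7929
G01 X3.2566 Y121.9074
G0 X16.5382 Y76.3560
M3 S570
G01 X123.2522 Y76.3560 F2518
G01 X123.2522 Y26.7297
G01 X16.5382 Y26.7297
G01 X16.5382 Y76.3560
M5
G0 X0.0000 Y0.0000

1 u = 1 mm; y_m = 167.6001 − y.

[1] `<path>` rectangle, #0000ff→score S570 F2518: (3.2566,121.9074) → (44.8795,121.9074) → (44.8795,48.7929) → (3.2566,48.7929) → (3.2566,121.9074) (closed)

[2] `<polygon>` rectangle, #0000ff→score S570 F2518: (16.5382,76.3560) → (123.2522,76.3560) → (123.2522,26.7297) → (16.5382,26.7297) → (16.5382,76.3560) (closed)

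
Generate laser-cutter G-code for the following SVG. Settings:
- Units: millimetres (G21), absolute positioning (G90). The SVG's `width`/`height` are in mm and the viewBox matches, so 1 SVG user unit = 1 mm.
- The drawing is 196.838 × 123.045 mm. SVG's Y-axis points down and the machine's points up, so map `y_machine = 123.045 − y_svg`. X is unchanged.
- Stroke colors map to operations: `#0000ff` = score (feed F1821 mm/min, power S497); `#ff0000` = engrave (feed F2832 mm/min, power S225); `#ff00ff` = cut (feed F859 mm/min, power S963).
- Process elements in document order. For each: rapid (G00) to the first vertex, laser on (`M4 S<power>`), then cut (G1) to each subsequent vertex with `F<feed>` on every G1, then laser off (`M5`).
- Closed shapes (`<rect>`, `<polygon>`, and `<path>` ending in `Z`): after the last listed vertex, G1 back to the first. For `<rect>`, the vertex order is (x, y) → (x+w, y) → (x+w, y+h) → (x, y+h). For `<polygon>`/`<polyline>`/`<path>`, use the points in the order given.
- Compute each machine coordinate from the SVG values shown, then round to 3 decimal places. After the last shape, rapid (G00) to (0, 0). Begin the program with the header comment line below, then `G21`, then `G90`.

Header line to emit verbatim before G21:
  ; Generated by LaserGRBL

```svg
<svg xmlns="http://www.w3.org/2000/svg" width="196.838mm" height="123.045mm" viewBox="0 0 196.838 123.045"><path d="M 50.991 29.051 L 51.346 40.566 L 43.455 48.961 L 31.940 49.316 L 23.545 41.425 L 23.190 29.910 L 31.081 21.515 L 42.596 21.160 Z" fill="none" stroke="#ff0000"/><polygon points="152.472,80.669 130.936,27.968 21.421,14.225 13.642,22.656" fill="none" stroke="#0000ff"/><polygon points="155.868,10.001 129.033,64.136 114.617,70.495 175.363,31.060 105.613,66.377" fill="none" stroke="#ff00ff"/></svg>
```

Since the viewBox matches the mm dimensions, user units are millimetres directly. The only transform is the Y-flip y_m = 123.045 − y_svg.

Shape 1 is a regular polygon drawn with `<path>`. Its stroke #ff0000 means engrave at S225, F2832. After flipping Y the toolpath is (50.991,93.994) → (51.346,82.479) → (43.455,74.084) → (31.940,73.729) → (23.545,81.620) → (23.190,93.135) → (31.081,101.530) → (42.596,101.885) → (50.991,93.994), returning to the start.

Shape 2 is a closed polygon drawn with `<polygon>`. Its stroke #0000ff means score at S497, F1821. After flipping Y the toolpath is (152.472,42.376) → (130.936,95.077) → (21.421,108.820) → (13.642,100.389) → (152.472,42.376), returning to the start.

Shape 3 is a closed polygon drawn with `<polygon>`. Its stroke #ff00ff means cut at S963, F859. After flipping Y the toolpath is (155.868,113.044) → (129.033,58.909) → (114.617,52.550) → (175.363,91.985) → (105.613,56.668) → (155.868,113.044), returning to the start.

; Generated by LaserGRBL
G21
G90
G00 X50.991 Y93.994
M4 S225
G1 X51.346 Y82.479 F2832
G1 X43.455 Y74.084 F2832
G1 X31.940 Y73.729 F2832
G1 X23.545 Y81.620 F2832
G1 X23.190 Y93.135 F2832
G1 X31.081 Y101.530 F2832
G1 X42.596 Y101.885 F2832
G1 X50.991 Y93.994 F2832
M5
G00 X152.472 Y42.376
M4 S497
G1 X130.936 Y95.077 F1821
G1 X21.421 Y108.820 F1821
G1 X13.642 Y100.389 F1821
G1 X152.472 Y42.376 F1821
M5
G00 X155.868 Y113.044
M4 S963
G1 X129.033 Y58.909 F859
G1 X114.617 Y52.550 F859
G1 X175.363 Y91.985 F859
G1 X105.613 Y56.668 F859
G1 X155.868 Y113.044 F859
M5
G00 X0.000 Y0.000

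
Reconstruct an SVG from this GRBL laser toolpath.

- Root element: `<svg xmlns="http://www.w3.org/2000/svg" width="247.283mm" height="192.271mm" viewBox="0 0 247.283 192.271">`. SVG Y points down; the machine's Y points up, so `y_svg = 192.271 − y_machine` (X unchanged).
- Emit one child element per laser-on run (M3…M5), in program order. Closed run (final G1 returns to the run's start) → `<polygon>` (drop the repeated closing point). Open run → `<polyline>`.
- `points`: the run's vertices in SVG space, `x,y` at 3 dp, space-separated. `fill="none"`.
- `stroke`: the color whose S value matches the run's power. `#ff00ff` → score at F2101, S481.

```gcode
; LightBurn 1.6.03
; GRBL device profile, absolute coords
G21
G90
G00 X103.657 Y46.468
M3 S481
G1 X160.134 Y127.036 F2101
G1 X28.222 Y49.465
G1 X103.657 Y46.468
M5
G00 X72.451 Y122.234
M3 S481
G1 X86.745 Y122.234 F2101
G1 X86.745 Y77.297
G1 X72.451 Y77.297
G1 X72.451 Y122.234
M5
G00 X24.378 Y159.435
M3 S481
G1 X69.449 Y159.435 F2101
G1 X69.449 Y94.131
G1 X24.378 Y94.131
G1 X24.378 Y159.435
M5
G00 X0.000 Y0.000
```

<svg xmlns="http://www.w3.org/2000/svg" width="247.283mm" height="192.271mm" viewBox="0 0 247.283 192.271">
  <polygon points="103.657,145.803 160.134,65.235 28.222,142.806" fill="none" stroke="#ff00ff"/>
  <polygon points="72.451,70.037 86.745,70.037 86.745,114.974 72.451,114.974" fill="none" stroke="#ff00ff"/>
  <polygon points="24.378,32.836 69.449,32.836 69.449,98.140 24.378,98.140" fill="none" stroke="#ff00ff"/>
</svg>

y_svg = 192.271 − y_m. Every run uses S481, so all elements get stroke `#ff00ff` (score).

[1] closed run; points: 103.657,145.803 160.134,65.235 28.222,142.806

[2] closed run; points: 72.451,70.037 86.745,70.037 86.745,114.974 72.451,114.974

[3] closed run; points: 24.378,32.836 69.449,32.836 69.449,98.140 24.378,98.140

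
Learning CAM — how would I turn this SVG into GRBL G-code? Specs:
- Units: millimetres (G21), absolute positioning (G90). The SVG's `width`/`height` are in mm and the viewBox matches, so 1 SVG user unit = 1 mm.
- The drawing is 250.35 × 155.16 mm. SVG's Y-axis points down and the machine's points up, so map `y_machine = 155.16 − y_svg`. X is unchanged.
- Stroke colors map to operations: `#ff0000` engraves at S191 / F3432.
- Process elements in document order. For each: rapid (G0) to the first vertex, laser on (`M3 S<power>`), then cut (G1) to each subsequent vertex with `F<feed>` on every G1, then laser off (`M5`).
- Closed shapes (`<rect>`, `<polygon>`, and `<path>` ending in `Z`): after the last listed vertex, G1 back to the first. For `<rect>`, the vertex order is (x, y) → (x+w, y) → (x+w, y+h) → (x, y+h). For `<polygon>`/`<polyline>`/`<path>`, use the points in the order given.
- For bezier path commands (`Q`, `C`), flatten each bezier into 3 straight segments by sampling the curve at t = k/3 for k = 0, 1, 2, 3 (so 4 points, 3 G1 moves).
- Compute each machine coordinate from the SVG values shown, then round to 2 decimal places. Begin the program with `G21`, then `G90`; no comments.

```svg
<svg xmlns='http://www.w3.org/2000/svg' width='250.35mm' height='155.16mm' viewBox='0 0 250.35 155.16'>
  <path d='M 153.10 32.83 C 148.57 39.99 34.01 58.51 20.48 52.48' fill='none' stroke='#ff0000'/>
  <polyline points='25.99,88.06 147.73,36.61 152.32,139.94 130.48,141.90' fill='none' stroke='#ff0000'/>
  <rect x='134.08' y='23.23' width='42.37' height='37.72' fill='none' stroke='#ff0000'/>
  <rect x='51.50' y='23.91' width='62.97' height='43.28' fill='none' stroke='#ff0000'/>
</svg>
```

G21
G90
G0 X153.10 Y122.33
M3 S191
G1 X119.71 Y112.71 F3432
G1 X59.87 Y103.50 F3432
G1 X20.48 Y102.68 F3432
M5
G0 X25.99 Y67.10
M3 S191
G1 X147.73 Y118.55 F3432
G1 X152.32 Y15.22 F3432
G1 X130.48 Y13.26 F3432
M5
G0 X134.08 Y131.93
M3 S191
G1 X176.45 Y131.93 F3432
G1 X176.45 Y94.21 F3432
G1 X134.08 Y94.21 F3432
G1 X134.08 Y131.93 F3432
M5
G0 X51.50 Y131.25
M3 S191
G1 X114.47 Y131.25 F3432
G1 X114.47 Y87.97 F3432
G1 X51.50 Y87.97 F3432
G1 X51.50 Y131.25 F3432
M5

Since the viewBox matches the mm dimensions, user units are millimetres directly. The only transform is the Y-flip y_m = 155.16 − y_svg.

Shape 1 is a cubic bezier drawn with `<path>`. Its stroke #ff0000 means engrave at S191, F3432. After flipping Y the toolpath is (153.10,122.33) → (119.71,112.71) → (59.87,103.50) → (20.48,102.68).

Shape 2 is a open polyline drawn with `<polyline>`. Its stroke #ff0000 means engrave at S191, F3432. After flipping Y the toolpath is (25.99,67.10) → (147.73,118.55) → (152.32,15.22) → (130.48,13.26).

Shape 3 is a rectangle drawn with `<rect>`. Its stroke #ff0000 means engrave at S191, F3432. After flipping Y the toolpath is (134.08,131.93) → (176.45,131.93) → (176.45,94.21) → (134.08,94.21) → (134.08,131.93), returning to the start.

Shape 4 is a rectangle drawn with `<rect>`. Its stroke #ff0000 means engrave at S191, F3432. After flipping Y the toolpath is (51.50,131.25) → (114.47,131.25) → (114.47,87.97) → (51.50,87.97) → (51.50,131.25), returning to the start.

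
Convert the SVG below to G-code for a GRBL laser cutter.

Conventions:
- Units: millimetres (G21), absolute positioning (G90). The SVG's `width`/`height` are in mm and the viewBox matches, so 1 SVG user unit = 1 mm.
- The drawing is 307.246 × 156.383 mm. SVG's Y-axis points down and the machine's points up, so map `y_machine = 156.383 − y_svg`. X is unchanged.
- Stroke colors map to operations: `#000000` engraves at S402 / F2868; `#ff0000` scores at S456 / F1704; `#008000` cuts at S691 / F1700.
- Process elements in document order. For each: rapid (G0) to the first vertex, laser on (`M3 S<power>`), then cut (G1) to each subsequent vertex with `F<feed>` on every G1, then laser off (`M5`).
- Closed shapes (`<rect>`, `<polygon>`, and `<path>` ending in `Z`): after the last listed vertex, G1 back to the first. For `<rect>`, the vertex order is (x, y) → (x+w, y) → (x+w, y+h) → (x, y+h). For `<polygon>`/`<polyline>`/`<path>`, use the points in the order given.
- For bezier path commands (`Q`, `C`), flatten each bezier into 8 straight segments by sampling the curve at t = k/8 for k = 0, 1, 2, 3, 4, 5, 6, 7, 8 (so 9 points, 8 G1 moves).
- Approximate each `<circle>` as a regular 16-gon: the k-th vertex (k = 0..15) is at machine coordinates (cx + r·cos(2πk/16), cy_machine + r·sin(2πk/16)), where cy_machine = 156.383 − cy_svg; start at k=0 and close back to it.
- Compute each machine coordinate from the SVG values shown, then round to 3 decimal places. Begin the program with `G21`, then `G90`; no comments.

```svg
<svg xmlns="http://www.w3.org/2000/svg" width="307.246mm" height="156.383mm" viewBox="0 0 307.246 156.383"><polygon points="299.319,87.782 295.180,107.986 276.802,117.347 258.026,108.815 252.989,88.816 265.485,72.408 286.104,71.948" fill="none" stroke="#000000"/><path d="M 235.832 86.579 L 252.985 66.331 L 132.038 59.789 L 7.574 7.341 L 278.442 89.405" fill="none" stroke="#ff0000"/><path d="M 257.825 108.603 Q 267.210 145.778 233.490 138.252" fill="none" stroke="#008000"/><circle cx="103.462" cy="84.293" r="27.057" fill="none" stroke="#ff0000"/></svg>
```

1 u = 1 mm; y_m = 156.383 − y.

[1] `<polygon>` regular polygon, #000000→engrave S402 F2868: (299.319,68.601) → (295.180,48.397) → (276.802,39.036) → (258.026,47.568) → (252.989,67.567) → (265.485,83.975) → (286.104,84.435) → (299.319,68.601) (closed)

[2] `<path>` open polyline, #ff0000→score S456 F1704: (235.832,69.804) → (252.985,90.052) → (132.038,96.594) → (7.574,149.042) → (278.442,66.978)

[3] `<path>` quadratic bezier, #008000→cut S691 F1700: (257.825,47.780) → (259.498,39.185) → (259.823,31.986) → (258.802,26.185) → (256.434,21.780) → (252.718,18.773) → (247.656,17.162) → (241.246,16.948) → (233.490,18.131)

[4] `<circle>` circle, #ff0000→score S456 F1704: (130.519,72.090) → (128.459,82.444) → (122.594,91.222) → (113.816,97.087) → (103.462,99.147) → (93.108,97.087) → (84.330,91.222) → (78.465,82.444) → (76.405,72.090) → (78.465,61.736) → (84.330,52.958) → (93.108,47.093) → (103.462,45.033) → (113.816,47.093) → (122.594,52.958) → (128.459,61.736) → (130.519,72.090) (closed)

G21
G90
G0 X299.319 Y68.601
M3 S402
G1 X295.180 Y48.397 F2868
G1 X276.802 Y39.036 F2868
G1 X258.026 Y47.568 F2868
G1 X252.989 Y67.567 F2868
G1 X265.485 Y83.975 F2868
G1 X286.104 Y84.435 F2868
G1 X299.319 Y68.601 F2868
M5
G0 X235.832 Y69.804
M3 S456
G1 X252.985 Y90.052 F1704
G1 X132.038 Y96.594 F1704
G1 X7.574 Y149.042 F1704
G1 X278.442 Y66.978 F1704
M5
G0 X257.825 Y47.780
M3 S691
G1 X259.498 Y39.185 F1700
G1 X259.823 Y31.986 F1700
G1 X258.802 Y26.185 F1700
G1 X256.434 Y21.780 F1700
G1 X252.718 Y18.773 F1700
G1 X247.656 Y17.162 F1700
G1 X241.246 Y16.948 F1700
G1 X233.490 Y18.131 F1700
M5
G0 X130.519 Y72.090
M3 S456
G1 X128.459 Y82.444 F1704
G1 X122.594 Y91.222 F1704
G1 X113.816 Y97.087 F1704
G1 X103.462 Y99.147 F1704
G1 X93.108 Y97.087 F1704
G1 X84.330 Y91.222 F1704
G1 X78.465 Y82.444 F1704
G1 X76.405 Y72.090 F1704
G1 X78.465 Y61.736 F1704
G1 X84.330 Y52.958 F1704
G1 X93.108 Y47.093 F1704
G1 X103.462 Y45.033 F1704
G1 X113.816 Y47.093 F1704
G1 X122.594 Y52.958 F1704
G1 X128.459 Y61.736 F1704
G1 X130.519 Y72.090 F1704
M5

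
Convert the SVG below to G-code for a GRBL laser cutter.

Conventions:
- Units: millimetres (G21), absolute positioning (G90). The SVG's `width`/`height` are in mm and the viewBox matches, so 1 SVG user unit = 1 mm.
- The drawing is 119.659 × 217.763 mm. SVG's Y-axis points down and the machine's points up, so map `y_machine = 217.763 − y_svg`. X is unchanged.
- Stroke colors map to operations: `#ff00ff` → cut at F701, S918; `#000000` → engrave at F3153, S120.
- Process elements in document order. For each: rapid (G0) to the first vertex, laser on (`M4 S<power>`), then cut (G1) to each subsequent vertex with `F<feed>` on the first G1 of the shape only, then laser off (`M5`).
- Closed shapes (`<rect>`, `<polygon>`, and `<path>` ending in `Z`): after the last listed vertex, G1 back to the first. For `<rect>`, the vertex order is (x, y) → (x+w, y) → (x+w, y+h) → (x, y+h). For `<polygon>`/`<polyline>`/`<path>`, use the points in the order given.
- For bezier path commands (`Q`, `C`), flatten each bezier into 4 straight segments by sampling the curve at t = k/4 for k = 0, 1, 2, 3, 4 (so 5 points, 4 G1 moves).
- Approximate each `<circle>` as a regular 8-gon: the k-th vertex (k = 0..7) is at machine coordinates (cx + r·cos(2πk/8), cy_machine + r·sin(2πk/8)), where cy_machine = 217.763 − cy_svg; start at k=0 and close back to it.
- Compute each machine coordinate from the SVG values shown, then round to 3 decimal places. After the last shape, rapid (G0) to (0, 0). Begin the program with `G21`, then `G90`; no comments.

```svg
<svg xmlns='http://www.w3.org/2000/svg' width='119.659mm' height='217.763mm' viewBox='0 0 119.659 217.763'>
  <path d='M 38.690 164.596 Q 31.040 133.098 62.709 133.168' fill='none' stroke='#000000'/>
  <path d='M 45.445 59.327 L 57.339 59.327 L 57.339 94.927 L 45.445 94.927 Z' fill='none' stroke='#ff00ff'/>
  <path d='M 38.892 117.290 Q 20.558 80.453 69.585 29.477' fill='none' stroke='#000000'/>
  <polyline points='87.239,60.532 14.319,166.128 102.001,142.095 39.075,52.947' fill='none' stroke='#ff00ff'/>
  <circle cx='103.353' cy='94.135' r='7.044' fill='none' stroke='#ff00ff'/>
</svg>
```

1 u = 1 mm; y_m = 217.763 − y.

[1] `<path>` quadratic bezier, #000000→engrave S120 F3153: (38.690,53.167) → (37.322,66.943) → (40.870,76.773) → (49.332,82.657) → (62.709,84.595)

[2] `<path>` rectangle, #ff00ff→cut S918 F701: (45.445,158.436) → (57.339,158.436) → (57.339,122.836) → (45.445,122.836) → (45.445,158.436) (closed)

[3] `<path>` quadratic bezier, #000000→engrave S120 F3153: (38.892,100.473) → (33.935,119.775) → (37.398,140.845) → (49.282,163.682) → (69.585,188.286)

[4] `<polyline>` open polyline, #ff00ff→cut S918 F701: (87.239,157.231) → (14.319,51.635) → (102.001,75.668) → (39.075,164.816)

[5] `<circle>` circle, #ff00ff→cut S918 F701: (110.397,123.628) → (108.334,128.609) → (103.353,130.672) → (98.372,128.609) → (96.309,123.628) → (98.372,118.647) → (103.353,116.584) → (108.334,118.647) → (110.397,123.628) (closed)

G21
G90
G0 X38.690 Y53.167
M4 S120
G1 X37.322 Y66.943 F3153
G1 X40.870 Y76.773
G1 X49.332 Y82.657
G1 X62.709 Y84.595
M5
G0 X45.445 Y158.436
M4 S918
G1 X57.339 Y158.436 F701
G1 X57.339 Y122.836
G1 X45.445 Y122.836
G1 X45.445 Y158.436
M5
G0 X38.892 Y100.473
M4 S120
G1 X33.935 Y119.775 F3153
G1 X37.398 Y140.845
G1 X49.282 Y163.682
G1 X69.585 Y188.286
M5
G0 X87.239 Y157.231
M4 S918
G1 X14.319 Y51.635 F701
G1 X102.001 Y75.668
G1 X39.075 Y164.816
M5
G0 X110.397 Y123.628
M4 S918
G1 X108.334 Y128.609 F701
G1 X103.353 Y130.672
G1 X98.372 Y128.609
G1 X96.309 Y123.628
G1 X98.372 Y118.647
G1 X103.353 Y116.584
G1 X108.334 Y118.647
G1 X110.397 Y123.628
M5
G0 X0.000 Y0.000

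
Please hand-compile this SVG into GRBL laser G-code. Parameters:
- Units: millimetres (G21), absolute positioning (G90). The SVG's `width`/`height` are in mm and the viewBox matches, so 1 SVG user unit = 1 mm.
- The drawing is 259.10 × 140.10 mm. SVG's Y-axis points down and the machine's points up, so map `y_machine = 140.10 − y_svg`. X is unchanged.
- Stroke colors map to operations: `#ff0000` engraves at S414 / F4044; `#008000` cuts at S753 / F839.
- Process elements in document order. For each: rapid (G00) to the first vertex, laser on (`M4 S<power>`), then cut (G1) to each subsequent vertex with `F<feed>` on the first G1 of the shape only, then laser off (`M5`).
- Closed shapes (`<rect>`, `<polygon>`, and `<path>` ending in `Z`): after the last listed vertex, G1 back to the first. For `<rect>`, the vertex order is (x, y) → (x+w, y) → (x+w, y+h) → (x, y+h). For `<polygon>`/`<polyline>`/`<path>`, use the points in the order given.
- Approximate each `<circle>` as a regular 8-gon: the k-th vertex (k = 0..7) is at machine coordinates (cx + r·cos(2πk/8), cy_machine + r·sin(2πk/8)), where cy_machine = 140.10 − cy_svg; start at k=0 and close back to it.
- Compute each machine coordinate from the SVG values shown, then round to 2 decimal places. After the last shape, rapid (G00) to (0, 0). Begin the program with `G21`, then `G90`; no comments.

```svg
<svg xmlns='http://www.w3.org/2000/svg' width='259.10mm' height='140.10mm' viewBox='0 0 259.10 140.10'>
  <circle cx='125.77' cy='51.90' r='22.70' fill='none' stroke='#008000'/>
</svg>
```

G21
G90
G00 X148.47 Y88.20
M4 S753
G1 X141.82 Y104.25 F839
G1 X125.77 Y110.90
G1 X109.72 Y104.25
G1 X103.07 Y88.20
G1 X109.72 Y72.15
G1 X125.77 Y65.50
G1 X141.82 Y72.15
G1 X148.47 Y88.20
M5
G00 X0.00 Y0.00

viewBox `0 0 259.10 140.10` with mm width/height → 1 unit = 1 mm. Flip: y_m = 140.10 − y_svg.

**Shape 1** — `<circle>` circle, stroke `#008000` → cut (S753, F839). Machine vertices: (148.47,88.20) → (141.82,104.25) → (125.77,110.90) → (109.72,104.25) → (103.07,88.20) → (109.72,72.15) → (125.77,65.50) → (141.82,72.15) → (148.47,88.20). Closed: final G1 returns to the first vertex.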